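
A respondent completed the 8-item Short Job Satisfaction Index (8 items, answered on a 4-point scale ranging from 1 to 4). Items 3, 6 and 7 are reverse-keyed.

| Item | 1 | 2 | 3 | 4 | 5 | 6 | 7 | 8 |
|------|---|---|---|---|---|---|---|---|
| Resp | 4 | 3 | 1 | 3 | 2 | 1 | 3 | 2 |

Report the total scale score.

24

Apply reverse scoring (on a 1–4 scale, reversed = 5 − raw):
  item 3: 5 − 1 = 4
  item 6: 5 − 1 = 4
  item 7: 5 − 3 = 2
After reverse-coding: 4, 3, 4, 3, 2, 4, 2, 2
Total = 4 + 3 + 4 + 3 + 2 + 4 + 2 + 2 = 24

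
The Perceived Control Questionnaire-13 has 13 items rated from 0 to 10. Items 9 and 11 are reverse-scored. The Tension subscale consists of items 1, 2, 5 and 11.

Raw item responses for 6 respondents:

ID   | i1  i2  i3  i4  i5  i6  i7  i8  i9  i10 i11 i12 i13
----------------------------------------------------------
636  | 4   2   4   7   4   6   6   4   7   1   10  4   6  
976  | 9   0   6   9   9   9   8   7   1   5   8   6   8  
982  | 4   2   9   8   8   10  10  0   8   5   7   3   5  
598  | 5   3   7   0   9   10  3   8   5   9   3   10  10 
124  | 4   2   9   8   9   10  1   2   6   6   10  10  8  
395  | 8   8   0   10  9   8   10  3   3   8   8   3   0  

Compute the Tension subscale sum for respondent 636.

10

Respondent 636 raw: 4, 2, 4, 7, 4, 6, 6, 4, 7, 1, 10, 4, 6.
Tension items: 1, 2, 5, 11.
Reverse-coded (on a 0–10 scale, reversed = 10 − raw):
  item 1: 4
  item 2: 2
  item 5: 4
  item 11: 10 − 10 = 0
Sum = 4 + 2 + 4 + 0 = 10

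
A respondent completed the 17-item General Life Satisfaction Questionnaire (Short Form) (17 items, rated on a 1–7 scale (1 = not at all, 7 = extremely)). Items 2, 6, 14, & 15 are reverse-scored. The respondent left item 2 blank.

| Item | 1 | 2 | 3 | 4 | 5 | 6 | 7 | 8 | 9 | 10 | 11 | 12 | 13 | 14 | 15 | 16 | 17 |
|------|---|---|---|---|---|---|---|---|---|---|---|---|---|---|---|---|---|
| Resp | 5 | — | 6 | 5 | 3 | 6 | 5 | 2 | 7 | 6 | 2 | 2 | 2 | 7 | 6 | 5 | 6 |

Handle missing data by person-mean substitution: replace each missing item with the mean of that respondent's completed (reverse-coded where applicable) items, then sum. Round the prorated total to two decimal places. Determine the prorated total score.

64.81

Reverse-coded (reversed = (1+7) − raw = 8 − raw):
  item 6: 8 − 6 = 2
  item 14: 8 − 7 = 1
  item 15: 8 − 6 = 2
Completed scored items (16 of 17): 5, 6, 5, 3, 2, 5, 2, 7, 6, 2, 2, 2, 1, 2, 5, 6; sum = 61.
Person mean = 61 / 16 ≈ 3.8125
Prorated total = (61 / 16) × 17 = 64.81 (to 2 dp)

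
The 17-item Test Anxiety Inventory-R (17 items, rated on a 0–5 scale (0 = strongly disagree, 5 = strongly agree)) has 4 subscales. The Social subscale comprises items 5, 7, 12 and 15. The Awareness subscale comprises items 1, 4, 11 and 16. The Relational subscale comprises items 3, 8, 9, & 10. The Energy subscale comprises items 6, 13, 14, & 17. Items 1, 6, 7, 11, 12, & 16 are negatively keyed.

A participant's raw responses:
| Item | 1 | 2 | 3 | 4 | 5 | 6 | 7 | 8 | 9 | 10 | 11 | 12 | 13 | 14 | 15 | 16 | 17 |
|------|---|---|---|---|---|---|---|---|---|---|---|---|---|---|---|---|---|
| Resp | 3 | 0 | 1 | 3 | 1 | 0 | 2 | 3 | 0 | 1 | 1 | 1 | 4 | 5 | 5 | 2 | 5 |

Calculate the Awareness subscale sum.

12

Awareness items: 1, 4, 11, 16.
Of these, items 1, 11 and 16 are negatively keyed; reverse-coded value = 5 − response.
  item 1: 5 − 3 = 2
  item 4: 3
  item 11: 5 − 1 = 4
  item 16: 5 − 2 = 3
Sum = 2 + 3 + 4 + 3 = 12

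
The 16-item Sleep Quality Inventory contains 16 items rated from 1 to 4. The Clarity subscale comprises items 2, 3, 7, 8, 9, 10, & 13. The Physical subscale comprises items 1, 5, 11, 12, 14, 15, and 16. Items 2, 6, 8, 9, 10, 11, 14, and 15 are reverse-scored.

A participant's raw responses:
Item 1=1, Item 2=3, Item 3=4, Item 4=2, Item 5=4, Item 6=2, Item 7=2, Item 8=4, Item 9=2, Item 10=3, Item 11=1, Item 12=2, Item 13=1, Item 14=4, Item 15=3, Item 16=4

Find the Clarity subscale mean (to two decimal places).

2.14

Clarity items: 2, 3, 7, 8, 9, 10, 13.
Of these, items 2, 8, 9, and 10 are reverse-scored; reversed = (1+4) − raw = 5 − raw.
  item 2: 5 − 3 = 2
  item 3: 4
  item 7: 2
  item 8: 5 − 4 = 1
  item 9: 5 − 2 = 3
  item 10: 5 − 3 = 2
  item 13: 1
Sum = 2 + 4 + 2 + 1 + 3 + 2 + 1 = 15
Mean = 15 / 7 = 2.14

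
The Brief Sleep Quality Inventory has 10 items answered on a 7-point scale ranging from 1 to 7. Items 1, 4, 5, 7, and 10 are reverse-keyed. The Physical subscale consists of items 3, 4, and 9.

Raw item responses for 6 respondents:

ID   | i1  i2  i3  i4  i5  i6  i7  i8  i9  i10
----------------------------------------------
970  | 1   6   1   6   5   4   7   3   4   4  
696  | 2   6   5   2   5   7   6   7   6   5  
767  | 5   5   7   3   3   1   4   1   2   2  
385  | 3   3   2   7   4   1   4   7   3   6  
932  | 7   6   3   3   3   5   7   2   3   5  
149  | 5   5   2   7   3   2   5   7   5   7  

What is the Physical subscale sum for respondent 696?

Respondent 696 raw: 2, 6, 5, 2, 5, 7, 6, 7, 6, 5.
Physical items: 3, 4, 9.
Reverse-coded (reverse-coded value = 8 − response):
  item 3: 5
  item 4: 8 − 2 = 6
  item 9: 6
Sum = 5 + 6 + 6 = 17

17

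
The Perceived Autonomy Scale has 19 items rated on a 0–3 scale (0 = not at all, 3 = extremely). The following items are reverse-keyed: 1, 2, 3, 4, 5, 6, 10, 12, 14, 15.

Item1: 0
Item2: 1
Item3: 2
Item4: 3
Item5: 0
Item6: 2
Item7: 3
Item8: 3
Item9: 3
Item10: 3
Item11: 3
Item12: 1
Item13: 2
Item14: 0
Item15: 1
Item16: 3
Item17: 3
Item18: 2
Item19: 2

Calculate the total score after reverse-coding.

41

Reversing items 1, 2, 3, 4, 5, 6, 10, 12, 14, and 15 with 3 − raw:
Total = (3−0) + (3−1) + (3−2) + (3−3) + (3−0) + (3−2) + 3 + 3 + 3 + (3−3) + 3 + (3−1) + 2 + (3−0) + (3−1) + 3 + 3 + 2 + 2
      = 3 + 2 + 1 + 0 + 3 + 1 + 3 + 3 + 3 + 0 + 3 + 2 + 2 + 3 + 2 + 3 + 3 + 2 + 2 = 41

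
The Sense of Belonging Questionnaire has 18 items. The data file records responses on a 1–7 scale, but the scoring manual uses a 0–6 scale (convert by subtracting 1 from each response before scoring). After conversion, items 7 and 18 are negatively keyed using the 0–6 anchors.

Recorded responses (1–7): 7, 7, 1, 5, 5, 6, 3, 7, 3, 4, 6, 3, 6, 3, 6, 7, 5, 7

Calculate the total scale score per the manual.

69

Convert to 0–6: 6, 6, 0, 4, 4, 5, 2, 6, 2, 3, 5, 2, 5, 2, 5, 6, 4, 6
Reverse-coded (reverse-coded value = 6 − response):
  item 7: 6 − 2 = 4
  item 18: 6 − 6 = 0
Scored: 6, 6, 0, 4, 4, 5, 4, 6, 2, 3, 5, 2, 5, 2, 5, 6, 4, 0
Total = 69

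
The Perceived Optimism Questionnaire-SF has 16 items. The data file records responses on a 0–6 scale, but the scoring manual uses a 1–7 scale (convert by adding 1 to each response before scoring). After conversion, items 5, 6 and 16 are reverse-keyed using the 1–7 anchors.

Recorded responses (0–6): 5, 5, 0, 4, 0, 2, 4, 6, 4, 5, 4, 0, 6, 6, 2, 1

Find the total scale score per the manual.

Convert to 1–7: 6, 6, 1, 5, 1, 3, 5, 7, 5, 6, 5, 1, 7, 7, 3, 2
Reverse-coded (reversed = (1+7) − raw = 8 − raw):
  item 5: 8 − 1 = 7
  item 6: 8 − 3 = 5
  item 16: 8 − 2 = 6
Scored: 6, 6, 1, 5, 7, 5, 5, 7, 5, 6, 5, 1, 7, 7, 3, 6
Total = 82

82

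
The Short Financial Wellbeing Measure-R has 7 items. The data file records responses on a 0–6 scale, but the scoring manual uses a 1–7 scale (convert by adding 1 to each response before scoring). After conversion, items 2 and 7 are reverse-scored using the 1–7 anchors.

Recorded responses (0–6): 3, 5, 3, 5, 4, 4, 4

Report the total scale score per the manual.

29

Convert to 1–7: 4, 6, 4, 6, 5, 5, 5
Reverse-coded (on a 1–7 scale, reversed = 8 − raw):
  item 2: 8 − 6 = 2
  item 7: 8 − 5 = 3
Scored: 4, 2, 4, 6, 5, 5, 3
Total = 29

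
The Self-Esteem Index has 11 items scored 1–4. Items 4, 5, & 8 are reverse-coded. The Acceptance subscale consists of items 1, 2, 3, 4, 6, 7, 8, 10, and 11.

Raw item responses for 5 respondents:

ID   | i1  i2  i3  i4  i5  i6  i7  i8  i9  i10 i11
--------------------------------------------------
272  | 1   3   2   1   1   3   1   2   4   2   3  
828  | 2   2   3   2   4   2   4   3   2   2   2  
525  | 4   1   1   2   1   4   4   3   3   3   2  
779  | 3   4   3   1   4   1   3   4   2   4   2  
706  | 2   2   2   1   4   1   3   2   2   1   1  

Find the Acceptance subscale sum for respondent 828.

Respondent 828 raw: 2, 2, 3, 2, 4, 2, 4, 3, 2, 2, 2.
Acceptance items: 1, 2, 3, 4, 6, 7, 8, 10, 11.
Reverse-coded (on a 1–4 scale, reversed = 5 − raw):
  item 1: 2
  item 2: 2
  item 3: 3
  item 4: 5 − 2 = 3
  item 6: 2
  item 7: 4
  item 8: 5 − 3 = 2
  item 10: 2
  item 11: 2
Sum = 2 + 2 + 3 + 3 + 2 + 4 + 2 + 2 + 2 = 22

22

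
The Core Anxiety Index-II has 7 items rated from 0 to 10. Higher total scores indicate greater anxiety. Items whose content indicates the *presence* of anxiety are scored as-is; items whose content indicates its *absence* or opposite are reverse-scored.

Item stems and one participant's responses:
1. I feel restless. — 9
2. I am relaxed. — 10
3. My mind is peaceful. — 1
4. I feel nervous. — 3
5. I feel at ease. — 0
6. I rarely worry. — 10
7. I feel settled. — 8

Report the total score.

Items 2, 3, 5, 6, 7 describe the absence/opposite of anxiety → reverse-score.
reversed = (0+10) − raw = 10 − raw.
  item 1: 9
  item 2: 10 − 10 = 0
  item 3: 10 − 1 = 9
  item 4: 3
  item 5: 10 − 0 = 10
  item 6: 10 − 10 = 0
  item 7: 10 − 8 = 2
Total = 9 + 0 + 9 + 3 + 10 + 0 + 2 = 33

33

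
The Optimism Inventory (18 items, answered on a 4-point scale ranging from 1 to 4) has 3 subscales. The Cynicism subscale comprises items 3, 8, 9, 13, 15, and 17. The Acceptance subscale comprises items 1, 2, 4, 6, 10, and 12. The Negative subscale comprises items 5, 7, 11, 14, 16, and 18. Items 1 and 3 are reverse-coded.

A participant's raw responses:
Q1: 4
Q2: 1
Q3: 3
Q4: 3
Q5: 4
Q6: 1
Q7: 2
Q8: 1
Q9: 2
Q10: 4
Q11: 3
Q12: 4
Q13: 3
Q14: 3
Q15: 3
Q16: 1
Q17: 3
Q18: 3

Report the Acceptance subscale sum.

14

Acceptance items: 1, 2, 4, 6, 10, 12.
Of these, item 1 is reverse-coded; reverse-coded value = 5 − response.
  item 1: 5 − 4 = 1
  item 2: 1
  item 4: 3
  item 6: 1
  item 10: 4
  item 12: 4
Sum = 1 + 1 + 3 + 1 + 4 + 4 = 14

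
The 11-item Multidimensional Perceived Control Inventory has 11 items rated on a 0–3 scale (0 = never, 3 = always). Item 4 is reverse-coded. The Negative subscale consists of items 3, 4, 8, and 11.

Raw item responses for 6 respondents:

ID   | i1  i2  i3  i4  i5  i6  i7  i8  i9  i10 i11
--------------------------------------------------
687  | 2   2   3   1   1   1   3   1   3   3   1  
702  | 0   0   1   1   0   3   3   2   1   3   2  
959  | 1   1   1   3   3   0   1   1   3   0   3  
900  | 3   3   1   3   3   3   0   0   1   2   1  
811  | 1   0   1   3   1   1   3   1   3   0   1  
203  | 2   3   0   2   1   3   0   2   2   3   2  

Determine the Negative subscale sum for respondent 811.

3

Respondent 811 raw: 1, 0, 1, 3, 1, 1, 3, 1, 3, 0, 1.
Negative items: 3, 4, 8, 11.
Reverse-coded (reversed = (0+3) − raw = 3 − raw):
  item 3: 1
  item 4: 3 − 3 = 0
  item 8: 1
  item 11: 1
Sum = 1 + 0 + 1 + 1 = 3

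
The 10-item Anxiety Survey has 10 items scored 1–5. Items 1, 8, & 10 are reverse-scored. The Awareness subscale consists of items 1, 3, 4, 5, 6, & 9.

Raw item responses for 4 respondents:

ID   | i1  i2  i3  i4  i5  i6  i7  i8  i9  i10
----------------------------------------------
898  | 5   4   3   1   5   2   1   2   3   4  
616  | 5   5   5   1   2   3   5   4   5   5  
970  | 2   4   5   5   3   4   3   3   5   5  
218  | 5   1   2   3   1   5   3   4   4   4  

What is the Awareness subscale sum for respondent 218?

Respondent 218 raw: 5, 1, 2, 3, 1, 5, 3, 4, 4, 4.
Awareness items: 1, 3, 4, 5, 6, 9.
Reverse-coded (reverse-coded value = 6 − response):
  item 1: 6 − 5 = 1
  item 3: 2
  item 4: 3
  item 5: 1
  item 6: 5
  item 9: 4
Sum = 1 + 2 + 3 + 1 + 5 + 4 = 16

16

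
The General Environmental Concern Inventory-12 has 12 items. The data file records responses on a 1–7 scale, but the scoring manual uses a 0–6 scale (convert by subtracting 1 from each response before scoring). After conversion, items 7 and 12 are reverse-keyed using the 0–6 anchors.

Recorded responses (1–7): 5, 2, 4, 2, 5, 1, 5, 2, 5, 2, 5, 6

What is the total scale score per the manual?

Convert to 0–6: 4, 1, 3, 1, 4, 0, 4, 1, 4, 1, 4, 5
Reverse-coded (on a 0–6 scale, reversed = 6 − raw):
  item 7: 6 − 4 = 2
  item 12: 6 − 5 = 1
Scored: 4, 1, 3, 1, 4, 0, 2, 1, 4, 1, 4, 1
Total = 26

26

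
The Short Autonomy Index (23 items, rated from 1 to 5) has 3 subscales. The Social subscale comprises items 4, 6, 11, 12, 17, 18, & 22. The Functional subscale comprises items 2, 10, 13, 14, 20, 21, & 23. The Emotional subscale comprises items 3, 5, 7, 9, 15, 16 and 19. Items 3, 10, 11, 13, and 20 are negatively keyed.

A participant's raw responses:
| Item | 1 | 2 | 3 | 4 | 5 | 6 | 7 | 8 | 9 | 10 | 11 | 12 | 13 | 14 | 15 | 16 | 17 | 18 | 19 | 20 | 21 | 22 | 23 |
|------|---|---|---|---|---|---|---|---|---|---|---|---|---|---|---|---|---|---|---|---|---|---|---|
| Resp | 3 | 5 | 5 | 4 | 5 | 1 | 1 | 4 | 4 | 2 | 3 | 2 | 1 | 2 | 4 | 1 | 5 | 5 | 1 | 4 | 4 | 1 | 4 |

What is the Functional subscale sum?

Functional items: 2, 10, 13, 14, 20, 21, 23.
Of these, items 10, 13 and 20 are negatively keyed; reverse-coded value = 6 − response.
  item 2: 5
  item 10: 6 − 2 = 4
  item 13: 6 − 1 = 5
  item 14: 2
  item 20: 6 − 4 = 2
  item 21: 4
  item 23: 4
Sum = 5 + 4 + 5 + 2 + 2 + 4 + 4 = 26

26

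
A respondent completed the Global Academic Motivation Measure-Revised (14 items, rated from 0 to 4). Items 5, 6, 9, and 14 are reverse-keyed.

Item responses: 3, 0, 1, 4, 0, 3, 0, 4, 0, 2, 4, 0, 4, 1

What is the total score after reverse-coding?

34

Apply reverse scoring (reverse-coded value = 4 − response):
  item 5: 4 − 0 = 4
  item 6: 4 − 3 = 1
  item 9: 4 − 0 = 4
  item 14: 4 − 1 = 3
Scored responses: 3, 0, 1, 4, 4, 1, 0, 4, 4, 2, 4, 0, 4, 3
Total = 3 + 0 + 1 + 4 + 4 + 1 + 0 + 4 + 4 + 2 + 4 + 0 + 4 + 3 = 34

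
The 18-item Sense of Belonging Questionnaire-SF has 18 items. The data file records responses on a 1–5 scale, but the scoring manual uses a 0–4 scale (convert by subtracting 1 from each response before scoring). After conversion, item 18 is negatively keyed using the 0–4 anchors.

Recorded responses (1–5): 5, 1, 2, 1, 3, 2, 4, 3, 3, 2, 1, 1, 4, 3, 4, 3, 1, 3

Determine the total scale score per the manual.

Convert to 0–4: 4, 0, 1, 0, 2, 1, 3, 2, 2, 1, 0, 0, 3, 2, 3, 2, 0, 2
Reverse-coded (on a 0–4 scale, reversed = 4 − raw):
  item 18: 4 − 2 = 2
Scored: 4, 0, 1, 0, 2, 1, 3, 2, 2, 1, 0, 0, 3, 2, 3, 2, 0, 2
Total = 28

28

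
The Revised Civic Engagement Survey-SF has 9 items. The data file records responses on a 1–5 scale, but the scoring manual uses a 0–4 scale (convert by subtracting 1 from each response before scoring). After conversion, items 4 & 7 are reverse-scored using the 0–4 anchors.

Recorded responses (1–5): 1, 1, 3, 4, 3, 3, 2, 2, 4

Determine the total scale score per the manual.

Convert to 0–4: 0, 0, 2, 3, 2, 2, 1, 1, 3
Reverse-coded (reverse-coded value = 4 − response):
  item 4: 4 − 3 = 1
  item 7: 4 − 1 = 3
Scored: 0, 0, 2, 1, 2, 2, 3, 1, 3
Total = 14

14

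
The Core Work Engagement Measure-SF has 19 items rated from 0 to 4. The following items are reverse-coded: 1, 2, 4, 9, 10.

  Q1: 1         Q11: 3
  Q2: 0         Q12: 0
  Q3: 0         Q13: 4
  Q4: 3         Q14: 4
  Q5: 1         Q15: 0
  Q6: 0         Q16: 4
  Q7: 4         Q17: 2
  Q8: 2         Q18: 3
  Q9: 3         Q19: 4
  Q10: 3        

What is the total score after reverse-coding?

Reversing items 1, 2, 4, 9 and 10 with 4 − raw:
Total = (4−1) + (4−0) + 0 + (4−3) + 1 + 0 + 4 + 2 + (4−3) + (4−3) + 3 + 0 + 4 + 4 + 0 + 4 + 2 + 3 + 4
      = 3 + 4 + 0 + 1 + 1 + 0 + 4 + 2 + 1 + 1 + 3 + 0 + 4 + 4 + 0 + 4 + 2 + 3 + 4 = 41

41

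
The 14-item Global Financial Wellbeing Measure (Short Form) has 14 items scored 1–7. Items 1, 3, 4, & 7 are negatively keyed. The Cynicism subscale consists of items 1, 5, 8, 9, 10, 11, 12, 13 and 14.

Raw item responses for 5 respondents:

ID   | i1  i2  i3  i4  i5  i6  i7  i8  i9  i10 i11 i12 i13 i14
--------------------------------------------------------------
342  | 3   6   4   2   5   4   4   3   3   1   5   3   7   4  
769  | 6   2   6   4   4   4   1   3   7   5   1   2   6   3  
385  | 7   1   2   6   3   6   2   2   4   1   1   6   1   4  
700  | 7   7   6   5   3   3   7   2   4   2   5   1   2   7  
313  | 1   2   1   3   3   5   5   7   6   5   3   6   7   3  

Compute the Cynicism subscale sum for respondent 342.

36

Respondent 342 raw: 3, 6, 4, 2, 5, 4, 4, 3, 3, 1, 5, 3, 7, 4.
Cynicism items: 1, 5, 8, 9, 10, 11, 12, 13, 14.
Reverse-coded (reversed = (1+7) − raw = 8 − raw):
  item 1: 8 − 3 = 5
  item 5: 5
  item 8: 3
  item 9: 3
  item 10: 1
  item 11: 5
  item 12: 3
  item 13: 7
  item 14: 4
Sum = 5 + 5 + 3 + 3 + 1 + 5 + 3 + 7 + 4 = 36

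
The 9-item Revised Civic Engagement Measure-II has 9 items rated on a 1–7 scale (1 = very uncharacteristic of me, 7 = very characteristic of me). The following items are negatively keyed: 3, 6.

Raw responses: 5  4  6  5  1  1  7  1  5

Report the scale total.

Reversing items 3 and 6 with 8 − raw:
Total = 5 + 4 + (8−6) + 5 + 1 + (8−1) + 7 + 1 + 5
      = 5 + 4 + 2 + 5 + 1 + 7 + 7 + 1 + 5 = 37

37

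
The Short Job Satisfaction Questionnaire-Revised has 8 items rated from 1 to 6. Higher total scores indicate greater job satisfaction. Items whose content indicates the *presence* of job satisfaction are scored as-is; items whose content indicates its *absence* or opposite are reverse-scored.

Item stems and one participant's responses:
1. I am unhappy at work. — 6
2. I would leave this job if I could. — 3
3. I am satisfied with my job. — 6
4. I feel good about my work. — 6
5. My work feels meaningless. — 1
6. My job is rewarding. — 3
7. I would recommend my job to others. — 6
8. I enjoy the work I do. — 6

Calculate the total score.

38

Items 1, 2, 5 describe the absence/opposite of job satisfaction → reverse-score.
reverse-coded value = 7 − response.
  item 1: 7 − 6 = 1
  item 2: 7 − 3 = 4
  item 3: 6
  item 4: 6
  item 5: 7 − 1 = 6
  item 6: 3
  item 7: 6
  item 8: 6
Total = 1 + 4 + 6 + 6 + 6 + 3 + 6 + 6 = 38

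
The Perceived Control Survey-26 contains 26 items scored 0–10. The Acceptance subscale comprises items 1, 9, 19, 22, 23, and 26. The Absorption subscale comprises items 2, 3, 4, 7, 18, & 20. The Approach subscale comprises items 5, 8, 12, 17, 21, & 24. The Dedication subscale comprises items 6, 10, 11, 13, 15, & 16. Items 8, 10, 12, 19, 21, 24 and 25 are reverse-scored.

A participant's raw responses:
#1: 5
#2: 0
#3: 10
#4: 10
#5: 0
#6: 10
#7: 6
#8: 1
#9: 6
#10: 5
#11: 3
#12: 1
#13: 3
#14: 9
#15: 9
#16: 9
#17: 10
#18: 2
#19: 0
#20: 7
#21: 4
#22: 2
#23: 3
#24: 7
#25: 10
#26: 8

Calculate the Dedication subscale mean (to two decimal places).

6.50

Dedication items: 6, 10, 11, 13, 15, 16.
Of these, item 10 is reverse-scored; on a 0–10 scale, reversed = 10 − raw.
  item 6: 10
  item 10: 10 − 5 = 5
  item 11: 3
  item 13: 3
  item 15: 9
  item 16: 9
Sum = 10 + 5 + 3 + 3 + 9 + 9 = 39
Mean = 39 / 6 = 6.50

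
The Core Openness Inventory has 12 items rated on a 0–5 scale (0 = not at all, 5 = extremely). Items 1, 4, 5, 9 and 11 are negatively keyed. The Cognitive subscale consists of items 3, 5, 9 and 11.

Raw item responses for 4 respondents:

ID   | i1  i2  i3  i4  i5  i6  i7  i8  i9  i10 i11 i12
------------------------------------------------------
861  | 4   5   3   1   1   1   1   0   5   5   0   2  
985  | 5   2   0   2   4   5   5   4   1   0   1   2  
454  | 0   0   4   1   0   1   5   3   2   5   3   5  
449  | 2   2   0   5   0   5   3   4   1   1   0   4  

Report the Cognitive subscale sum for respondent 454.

Respondent 454 raw: 0, 0, 4, 1, 0, 1, 5, 3, 2, 5, 3, 5.
Cognitive items: 3, 5, 9, 11.
Reverse-coded (on a 0–5 scale, reversed = 5 − raw):
  item 3: 4
  item 5: 5 − 0 = 5
  item 9: 5 − 2 = 3
  item 11: 5 − 3 = 2
Sum = 4 + 5 + 3 + 2 = 14

14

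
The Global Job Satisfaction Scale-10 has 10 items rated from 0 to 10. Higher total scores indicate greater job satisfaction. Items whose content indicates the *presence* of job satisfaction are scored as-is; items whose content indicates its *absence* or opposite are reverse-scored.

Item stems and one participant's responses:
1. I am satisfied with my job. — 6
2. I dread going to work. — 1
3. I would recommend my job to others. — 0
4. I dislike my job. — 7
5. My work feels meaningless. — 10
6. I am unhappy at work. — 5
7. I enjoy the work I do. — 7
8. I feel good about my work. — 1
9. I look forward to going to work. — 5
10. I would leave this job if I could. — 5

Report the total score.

Items 2, 4, 5, 6, 10 describe the absence/opposite of job satisfaction → reverse-score.
on a 0–10 scale, reversed = 10 − raw.
  item 1: 6
  item 2: 10 − 1 = 9
  item 3: 0
  item 4: 10 − 7 = 3
  item 5: 10 − 10 = 0
  item 6: 10 − 5 = 5
  item 7: 7
  item 8: 1
  item 9: 5
  item 10: 10 − 5 = 5
Total = 6 + 9 + 0 + 3 + 0 + 5 + 7 + 1 + 5 + 5 = 41

41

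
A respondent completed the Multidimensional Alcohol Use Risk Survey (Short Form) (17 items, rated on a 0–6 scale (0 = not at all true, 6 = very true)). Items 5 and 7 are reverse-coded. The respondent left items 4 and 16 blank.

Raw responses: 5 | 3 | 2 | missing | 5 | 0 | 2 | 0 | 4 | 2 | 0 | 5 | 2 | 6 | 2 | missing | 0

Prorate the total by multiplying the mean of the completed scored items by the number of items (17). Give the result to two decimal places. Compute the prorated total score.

40.80

Reverse-coded (on a 0–6 scale, reversed = 6 − raw):
  item 5: 6 − 5 = 1
  item 7: 6 − 2 = 4
Completed scored items (15 of 17): 5, 3, 2, 1, 0, 4, 0, 4, 2, 0, 5, 2, 6, 2, 0; sum = 36.
Person mean = 36 / 15 ≈ 2.4000
Prorated total = (36 / 15) × 17 = 40.80 (to 2 dp)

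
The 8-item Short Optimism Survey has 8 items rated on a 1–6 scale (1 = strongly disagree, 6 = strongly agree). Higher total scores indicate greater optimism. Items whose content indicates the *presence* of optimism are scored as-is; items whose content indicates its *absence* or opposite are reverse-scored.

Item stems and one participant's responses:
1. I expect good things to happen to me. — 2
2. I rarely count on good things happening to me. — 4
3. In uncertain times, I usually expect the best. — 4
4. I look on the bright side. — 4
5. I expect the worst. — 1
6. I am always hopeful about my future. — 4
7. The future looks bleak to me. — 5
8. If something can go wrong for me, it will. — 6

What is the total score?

Items 2, 5, 7, 8 describe the absence/opposite of optimism → reverse-score.
reverse-coded value = 7 − response.
  item 1: 2
  item 2: 7 − 4 = 3
  item 3: 4
  item 4: 4
  item 5: 7 − 1 = 6
  item 6: 4
  item 7: 7 − 5 = 2
  item 8: 7 − 6 = 1
Total = 2 + 3 + 4 + 4 + 6 + 4 + 2 + 1 = 26

26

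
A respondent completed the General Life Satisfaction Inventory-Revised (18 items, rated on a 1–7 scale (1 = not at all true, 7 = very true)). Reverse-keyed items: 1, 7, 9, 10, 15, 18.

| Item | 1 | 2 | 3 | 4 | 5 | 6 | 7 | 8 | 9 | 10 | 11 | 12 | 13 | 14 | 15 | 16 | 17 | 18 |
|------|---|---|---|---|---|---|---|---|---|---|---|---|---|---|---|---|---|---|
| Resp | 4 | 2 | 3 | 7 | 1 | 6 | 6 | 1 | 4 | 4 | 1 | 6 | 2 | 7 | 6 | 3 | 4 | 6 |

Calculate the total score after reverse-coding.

Reverse-keyed items use 8 − raw:
  item 1: 8 − 4 = 4
  item 7: 8 − 6 = 2
  item 9: 8 − 4 = 4
  item 10: 8 − 4 = 4
  item 15: 8 − 6 = 2
  item 18: 8 − 6 = 2
After reverse-coding: 4, 2, 3, 7, 1, 6, 2, 1, 4, 4, 1, 6, 2, 7, 2, 3, 4, 2
Total = 4 + 2 + 3 + 7 + 1 + 6 + 2 + 1 + 4 + 4 + 1 + 6 + 2 + 7 + 2 + 3 + 4 + 2 = 61

61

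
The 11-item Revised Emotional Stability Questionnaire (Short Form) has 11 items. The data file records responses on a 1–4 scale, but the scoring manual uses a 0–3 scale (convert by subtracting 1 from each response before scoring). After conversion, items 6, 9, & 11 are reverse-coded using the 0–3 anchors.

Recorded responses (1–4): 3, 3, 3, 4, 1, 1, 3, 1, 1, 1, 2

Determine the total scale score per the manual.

19

Convert to 0–3: 2, 2, 2, 3, 0, 0, 2, 0, 0, 0, 1
Reverse-coded (reverse-coded value = 3 − response):
  item 6: 3 − 0 = 3
  item 9: 3 − 0 = 3
  item 11: 3 − 1 = 2
Scored: 2, 2, 2, 3, 0, 3, 2, 0, 3, 0, 2
Total = 19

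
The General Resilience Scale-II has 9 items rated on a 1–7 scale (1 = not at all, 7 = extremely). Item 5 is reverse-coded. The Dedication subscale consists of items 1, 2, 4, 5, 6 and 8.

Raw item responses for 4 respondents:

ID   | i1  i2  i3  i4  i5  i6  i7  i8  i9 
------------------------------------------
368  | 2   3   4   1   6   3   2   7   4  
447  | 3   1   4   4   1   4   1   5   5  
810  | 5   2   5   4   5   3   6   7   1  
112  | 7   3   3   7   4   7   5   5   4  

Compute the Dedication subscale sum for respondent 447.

24

Respondent 447 raw: 3, 1, 4, 4, 1, 4, 1, 5, 5.
Dedication items: 1, 2, 4, 5, 6, 8.
Reverse-coded (reverse-coded value = 8 − response):
  item 1: 3
  item 2: 1
  item 4: 4
  item 5: 8 − 1 = 7
  item 6: 4
  item 8: 5
Sum = 3 + 1 + 4 + 7 + 4 + 5 = 24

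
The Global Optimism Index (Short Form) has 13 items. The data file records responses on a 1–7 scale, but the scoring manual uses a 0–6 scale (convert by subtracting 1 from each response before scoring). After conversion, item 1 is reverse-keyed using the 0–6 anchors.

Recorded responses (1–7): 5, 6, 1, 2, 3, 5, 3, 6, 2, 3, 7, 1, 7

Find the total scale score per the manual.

Convert to 0–6: 4, 5, 0, 1, 2, 4, 2, 5, 1, 2, 6, 0, 6
Reverse-coded (reversed = (0+6) − raw = 6 − raw):
  item 1: 6 − 4 = 2
Scored: 2, 5, 0, 1, 2, 4, 2, 5, 1, 2, 6, 0, 6
Total = 36

36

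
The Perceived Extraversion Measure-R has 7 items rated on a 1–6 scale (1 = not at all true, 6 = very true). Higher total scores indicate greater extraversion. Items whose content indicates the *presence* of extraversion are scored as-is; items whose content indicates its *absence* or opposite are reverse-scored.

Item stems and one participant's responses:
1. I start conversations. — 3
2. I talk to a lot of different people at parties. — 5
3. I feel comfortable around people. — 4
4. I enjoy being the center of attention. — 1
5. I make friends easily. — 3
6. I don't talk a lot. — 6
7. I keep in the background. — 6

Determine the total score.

Items 6, 7 describe the absence/opposite of extraversion → reverse-score.
on a 1–6 scale, reversed = 7 − raw.
  item 1: 3
  item 2: 5
  item 3: 4
  item 4: 1
  item 5: 3
  item 6: 7 − 6 = 1
  item 7: 7 − 6 = 1
Total = 3 + 5 + 4 + 1 + 3 + 1 + 1 = 18

18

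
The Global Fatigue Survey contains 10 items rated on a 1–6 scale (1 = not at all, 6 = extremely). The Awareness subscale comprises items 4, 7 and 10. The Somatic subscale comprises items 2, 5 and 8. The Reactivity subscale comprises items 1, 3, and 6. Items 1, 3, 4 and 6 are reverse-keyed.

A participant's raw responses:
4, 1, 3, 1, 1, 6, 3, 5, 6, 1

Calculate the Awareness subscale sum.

10

Awareness items: 4, 7, 10.
Of these, item 4 is reverse-keyed; reversed = (1+6) − raw = 7 − raw.
  item 4: 7 − 1 = 6
  item 7: 3
  item 10: 1
Sum = 6 + 3 + 1 = 10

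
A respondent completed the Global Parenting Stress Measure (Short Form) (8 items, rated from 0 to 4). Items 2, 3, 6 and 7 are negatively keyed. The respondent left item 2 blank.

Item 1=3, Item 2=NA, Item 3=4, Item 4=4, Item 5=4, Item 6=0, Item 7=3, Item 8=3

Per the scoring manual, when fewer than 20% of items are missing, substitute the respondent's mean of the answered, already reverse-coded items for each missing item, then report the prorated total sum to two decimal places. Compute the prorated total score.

21.71

Reverse-coded (reverse-coded value = 4 − response):
  item 3: 4 − 4 = 0
  item 6: 4 − 0 = 4
  item 7: 4 − 3 = 1
Completed scored items (7 of 8): 3, 0, 4, 4, 4, 1, 3; sum = 19.
Person mean = 19 / 7 ≈ 2.7143
Prorated total = (19 / 7) × 8 = 21.71 (to 2 dp)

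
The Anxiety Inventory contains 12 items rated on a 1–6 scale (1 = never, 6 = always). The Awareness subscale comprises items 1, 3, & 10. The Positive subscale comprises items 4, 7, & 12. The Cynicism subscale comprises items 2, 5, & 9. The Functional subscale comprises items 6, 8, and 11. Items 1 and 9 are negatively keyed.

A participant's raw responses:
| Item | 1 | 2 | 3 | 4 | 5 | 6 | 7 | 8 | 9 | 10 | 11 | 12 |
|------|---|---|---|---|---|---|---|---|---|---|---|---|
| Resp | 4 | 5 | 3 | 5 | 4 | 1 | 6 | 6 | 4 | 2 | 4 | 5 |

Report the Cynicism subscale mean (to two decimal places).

Cynicism items: 2, 5, 9.
Of these, item 9 is negatively keyed; on a 1–6 scale, reversed = 7 − raw.
  item 2: 5
  item 5: 4
  item 9: 7 − 4 = 3
Sum = 5 + 4 + 3 = 12
Mean = 12 / 3 = 4.00

4.00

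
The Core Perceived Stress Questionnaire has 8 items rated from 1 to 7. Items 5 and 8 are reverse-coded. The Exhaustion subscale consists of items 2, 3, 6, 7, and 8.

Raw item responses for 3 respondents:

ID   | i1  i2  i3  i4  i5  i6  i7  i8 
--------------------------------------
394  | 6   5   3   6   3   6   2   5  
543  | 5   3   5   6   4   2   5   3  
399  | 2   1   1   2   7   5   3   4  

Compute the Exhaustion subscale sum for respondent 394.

19

Respondent 394 raw: 6, 5, 3, 6, 3, 6, 2, 5.
Exhaustion items: 2, 3, 6, 7, 8.
Reverse-coded (reversed = (1+7) − raw = 8 − raw):
  item 2: 5
  item 3: 3
  item 6: 6
  item 7: 2
  item 8: 8 − 5 = 3
Sum = 5 + 3 + 6 + 2 + 3 = 19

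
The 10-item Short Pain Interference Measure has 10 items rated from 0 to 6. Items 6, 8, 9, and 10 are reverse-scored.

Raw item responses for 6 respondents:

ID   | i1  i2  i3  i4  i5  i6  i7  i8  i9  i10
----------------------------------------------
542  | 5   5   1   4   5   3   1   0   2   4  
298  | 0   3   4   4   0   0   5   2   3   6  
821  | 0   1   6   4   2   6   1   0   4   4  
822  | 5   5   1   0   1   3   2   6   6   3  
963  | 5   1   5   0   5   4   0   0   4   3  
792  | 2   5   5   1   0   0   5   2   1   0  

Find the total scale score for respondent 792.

39

Respondent 792 raw: 2, 5, 5, 1, 0, 0, 5, 2, 1, 0.
Reverse-coded (reverse-coded value = 6 − response):
  item 1: 2
  item 2: 5
  item 3: 5
  item 4: 1
  item 5: 0
  item 6: 6 − 0 = 6
  item 7: 5
  item 8: 6 − 2 = 4
  item 9: 6 − 1 = 5
  item 10: 6 − 0 = 6
Sum = 2 + 5 + 5 + 1 + 0 + 6 + 5 + 4 + 5 + 6 = 39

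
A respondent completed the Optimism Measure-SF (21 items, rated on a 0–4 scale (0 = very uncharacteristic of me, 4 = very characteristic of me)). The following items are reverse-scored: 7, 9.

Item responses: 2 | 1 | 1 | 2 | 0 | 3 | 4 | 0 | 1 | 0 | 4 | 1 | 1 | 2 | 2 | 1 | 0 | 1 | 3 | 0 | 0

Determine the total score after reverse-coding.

27

Reverse-scored items use 4 − raw:
  item 7: 4 − 4 = 0
  item 9: 4 − 1 = 3
Scored items: 2, 1, 1, 2, 0, 3, 0, 0, 3, 0, 4, 1, 1, 2, 2, 1, 0, 1, 3, 0, 0
Total = 2 + 1 + 1 + 2 + 0 + 3 + 0 + 0 + 3 + 0 + 4 + 1 + 1 + 2 + 2 + 1 + 0 + 1 + 3 + 0 + 0 = 27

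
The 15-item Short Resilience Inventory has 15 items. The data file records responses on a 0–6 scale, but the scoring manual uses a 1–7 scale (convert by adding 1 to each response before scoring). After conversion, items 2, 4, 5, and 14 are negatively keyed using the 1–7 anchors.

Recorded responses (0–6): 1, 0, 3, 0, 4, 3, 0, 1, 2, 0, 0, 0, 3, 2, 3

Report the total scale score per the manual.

Convert to 1–7: 2, 1, 4, 1, 5, 4, 1, 2, 3, 1, 1, 1, 4, 3, 4
Reverse-coded (on a 1–7 scale, reversed = 8 − raw):
  item 2: 8 − 1 = 7
  item 4: 8 − 1 = 7
  item 5: 8 − 5 = 3
  item 14: 8 − 3 = 5
Scored: 2, 7, 4, 7, 3, 4, 1, 2, 3, 1, 1, 1, 4, 5, 4
Total = 49

49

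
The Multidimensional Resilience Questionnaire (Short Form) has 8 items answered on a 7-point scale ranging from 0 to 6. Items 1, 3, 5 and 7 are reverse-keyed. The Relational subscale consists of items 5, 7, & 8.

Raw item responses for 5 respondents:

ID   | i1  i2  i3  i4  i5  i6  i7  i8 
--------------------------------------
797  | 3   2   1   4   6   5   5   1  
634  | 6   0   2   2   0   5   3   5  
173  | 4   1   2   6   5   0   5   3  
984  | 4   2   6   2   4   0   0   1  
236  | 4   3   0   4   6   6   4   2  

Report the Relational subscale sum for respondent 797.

2

Respondent 797 raw: 3, 2, 1, 4, 6, 5, 5, 1.
Relational items: 5, 7, 8.
Reverse-coded (reverse-coded value = 6 − response):
  item 5: 6 − 6 = 0
  item 7: 6 − 5 = 1
  item 8: 1
Sum = 0 + 1 + 1 = 2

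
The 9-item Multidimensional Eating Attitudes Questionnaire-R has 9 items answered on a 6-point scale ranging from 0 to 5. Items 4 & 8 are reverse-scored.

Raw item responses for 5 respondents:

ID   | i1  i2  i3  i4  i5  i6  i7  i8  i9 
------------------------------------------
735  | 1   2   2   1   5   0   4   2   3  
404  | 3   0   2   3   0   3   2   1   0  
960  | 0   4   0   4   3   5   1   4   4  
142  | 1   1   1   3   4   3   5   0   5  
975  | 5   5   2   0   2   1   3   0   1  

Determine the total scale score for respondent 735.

24

Respondent 735 raw: 1, 2, 2, 1, 5, 0, 4, 2, 3.
Reverse-coded (on a 0–5 scale, reversed = 5 − raw):
  item 1: 1
  item 2: 2
  item 3: 2
  item 4: 5 − 1 = 4
  item 5: 5
  item 6: 0
  item 7: 4
  item 8: 5 − 2 = 3
  item 9: 3
Sum = 1 + 2 + 2 + 4 + 5 + 0 + 4 + 3 + 3 = 24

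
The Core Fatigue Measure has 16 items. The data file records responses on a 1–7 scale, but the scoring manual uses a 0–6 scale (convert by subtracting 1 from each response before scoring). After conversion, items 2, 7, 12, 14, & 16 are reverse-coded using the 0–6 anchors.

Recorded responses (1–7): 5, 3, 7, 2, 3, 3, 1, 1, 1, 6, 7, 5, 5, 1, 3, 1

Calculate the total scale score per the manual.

Convert to 0–6: 4, 2, 6, 1, 2, 2, 0, 0, 0, 5, 6, 4, 4, 0, 2, 0
Reverse-coded (reversed = (0+6) − raw = 6 − raw):
  item 2: 6 − 2 = 4
  item 7: 6 − 0 = 6
  item 12: 6 − 4 = 2
  item 14: 6 − 0 = 6
  item 16: 6 − 0 = 6
Scored: 4, 4, 6, 1, 2, 2, 6, 0, 0, 5, 6, 2, 4, 6, 2, 6
Total = 56

56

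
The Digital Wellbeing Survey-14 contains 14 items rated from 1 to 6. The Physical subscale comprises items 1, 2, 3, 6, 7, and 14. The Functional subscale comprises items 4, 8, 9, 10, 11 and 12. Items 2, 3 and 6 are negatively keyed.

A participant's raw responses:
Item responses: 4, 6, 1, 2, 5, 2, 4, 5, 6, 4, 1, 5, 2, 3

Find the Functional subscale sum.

23

Functional items: 4, 8, 9, 10, 11, 12.
  item 4: 2
  item 8: 5
  item 9: 6
  item 10: 4
  item 11: 1
  item 12: 5
Sum = 2 + 5 + 6 + 4 + 1 + 5 = 23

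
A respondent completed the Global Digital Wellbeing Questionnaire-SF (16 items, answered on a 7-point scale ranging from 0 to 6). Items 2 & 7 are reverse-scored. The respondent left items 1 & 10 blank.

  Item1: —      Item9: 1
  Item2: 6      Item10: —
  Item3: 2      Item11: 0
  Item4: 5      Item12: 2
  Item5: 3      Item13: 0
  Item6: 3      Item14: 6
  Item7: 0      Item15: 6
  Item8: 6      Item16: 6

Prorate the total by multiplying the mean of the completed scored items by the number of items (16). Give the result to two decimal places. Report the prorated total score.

Reverse-coded (on a 0–6 scale, reversed = 6 − raw):
  item 2: 6 − 6 = 0
  item 7: 6 − 0 = 6
Completed scored items (14 of 16): 0, 2, 5, 3, 3, 6, 6, 1, 0, 2, 0, 6, 6, 6; sum = 46.
Person mean = 46 / 14 ≈ 3.2857
Prorated total = (46 / 14) × 16 = 52.57 (to 2 dp)

52.57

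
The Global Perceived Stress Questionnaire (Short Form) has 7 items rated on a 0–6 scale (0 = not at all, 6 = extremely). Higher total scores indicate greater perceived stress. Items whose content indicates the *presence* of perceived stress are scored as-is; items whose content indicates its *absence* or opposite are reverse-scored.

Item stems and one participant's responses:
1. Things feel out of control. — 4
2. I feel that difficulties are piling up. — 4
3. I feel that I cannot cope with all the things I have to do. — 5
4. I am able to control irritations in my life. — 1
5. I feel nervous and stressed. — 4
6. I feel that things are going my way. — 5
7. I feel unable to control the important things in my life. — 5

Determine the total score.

28

Items 4, 6 describe the absence/opposite of perceived stress → reverse-score.
reversed = (0+6) − raw = 6 − raw.
  item 1: 4
  item 2: 4
  item 3: 5
  item 4: 6 − 1 = 5
  item 5: 4
  item 6: 6 − 5 = 1
  item 7: 5
Total = 4 + 4 + 5 + 5 + 4 + 1 + 5 = 28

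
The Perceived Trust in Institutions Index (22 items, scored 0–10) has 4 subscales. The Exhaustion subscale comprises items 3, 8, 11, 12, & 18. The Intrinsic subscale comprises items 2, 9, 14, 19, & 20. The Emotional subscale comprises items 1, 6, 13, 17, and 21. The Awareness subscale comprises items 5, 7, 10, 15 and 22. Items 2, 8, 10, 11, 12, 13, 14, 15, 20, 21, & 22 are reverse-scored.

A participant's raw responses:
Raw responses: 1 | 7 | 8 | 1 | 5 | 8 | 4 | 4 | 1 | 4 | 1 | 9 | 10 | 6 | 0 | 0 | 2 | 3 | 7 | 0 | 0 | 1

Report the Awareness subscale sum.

Awareness items: 5, 7, 10, 15, 22.
Of these, items 10, 15, and 22 are reverse-scored; on a 0–10 scale, reversed = 10 − raw.
  item 5: 5
  item 7: 4
  item 10: 10 − 4 = 6
  item 15: 10 − 0 = 10
  item 22: 10 − 1 = 9
Sum = 5 + 4 + 6 + 10 + 9 = 34

34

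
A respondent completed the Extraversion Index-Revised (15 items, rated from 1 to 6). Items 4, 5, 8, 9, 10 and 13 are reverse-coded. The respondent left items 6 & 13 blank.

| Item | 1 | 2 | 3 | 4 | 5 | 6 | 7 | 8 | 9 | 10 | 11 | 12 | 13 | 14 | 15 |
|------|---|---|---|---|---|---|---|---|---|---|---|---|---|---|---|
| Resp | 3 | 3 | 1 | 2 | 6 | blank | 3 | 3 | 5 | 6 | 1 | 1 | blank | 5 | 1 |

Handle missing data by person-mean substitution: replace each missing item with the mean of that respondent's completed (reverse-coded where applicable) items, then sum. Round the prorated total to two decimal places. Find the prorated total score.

Reverse-coded (on a 1–6 scale, reversed = 7 − raw):
  item 4: 7 − 2 = 5
  item 5: 7 − 6 = 1
  item 8: 7 − 3 = 4
  item 9: 7 − 5 = 2
  item 10: 7 − 6 = 1
Completed scored items (13 of 15): 3, 3, 1, 5, 1, 3, 4, 2, 1, 1, 1, 5, 1; sum = 31.
Person mean = 31 / 13 ≈ 2.3846
Prorated total = (31 / 13) × 15 = 35.77 (to 2 dp)

35.77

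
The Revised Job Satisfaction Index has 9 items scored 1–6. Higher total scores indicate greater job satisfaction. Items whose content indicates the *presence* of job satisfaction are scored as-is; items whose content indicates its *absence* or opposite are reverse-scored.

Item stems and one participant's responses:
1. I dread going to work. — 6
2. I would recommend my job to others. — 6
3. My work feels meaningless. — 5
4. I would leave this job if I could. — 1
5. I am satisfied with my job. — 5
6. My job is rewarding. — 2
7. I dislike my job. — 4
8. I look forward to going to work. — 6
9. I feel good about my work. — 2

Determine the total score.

33

Items 1, 3, 4, 7 describe the absence/opposite of job satisfaction → reverse-score.
reverse-coded value = 7 − response.
  item 1: 7 − 6 = 1
  item 2: 6
  item 3: 7 − 5 = 2
  item 4: 7 − 1 = 6
  item 5: 5
  item 6: 2
  item 7: 7 − 4 = 3
  item 8: 6
  item 9: 2
Total = 1 + 6 + 2 + 6 + 5 + 2 + 3 + 6 + 2 = 33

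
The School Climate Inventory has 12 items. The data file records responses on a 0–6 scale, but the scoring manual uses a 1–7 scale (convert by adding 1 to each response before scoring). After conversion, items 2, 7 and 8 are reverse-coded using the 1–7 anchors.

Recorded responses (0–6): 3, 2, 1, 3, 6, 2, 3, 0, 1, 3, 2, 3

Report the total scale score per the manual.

Convert to 1–7: 4, 3, 2, 4, 7, 3, 4, 1, 2, 4, 3, 4
Reverse-coded (on a 1–7 scale, reversed = 8 − raw):
  item 2: 8 − 3 = 5
  item 7: 8 − 4 = 4
  item 8: 8 − 1 = 7
Scored: 4, 5, 2, 4, 7, 3, 4, 7, 2, 4, 3, 4
Total = 49

49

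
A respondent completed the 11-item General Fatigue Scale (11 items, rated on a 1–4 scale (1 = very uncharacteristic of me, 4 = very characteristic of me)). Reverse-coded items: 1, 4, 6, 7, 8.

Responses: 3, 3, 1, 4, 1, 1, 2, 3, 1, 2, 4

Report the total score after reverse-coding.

Reverse-coded items (reverse-coded value = 5 − response):
  item 1: 5 − 3 = 2
  item 4: 5 − 4 = 1
  item 6: 5 − 1 = 4
  item 7: 5 − 2 = 3
  item 8: 5 − 3 = 2
Scored items: 2, 3, 1, 1, 1, 4, 3, 2, 1, 2, 4
Total = 2 + 3 + 1 + 1 + 1 + 4 + 3 + 2 + 1 + 2 + 4 = 24

24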